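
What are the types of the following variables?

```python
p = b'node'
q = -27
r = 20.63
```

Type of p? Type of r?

p is bytes; r is float

bytes, float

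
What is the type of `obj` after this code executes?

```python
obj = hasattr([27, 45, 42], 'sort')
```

hasattr() returns bool

bool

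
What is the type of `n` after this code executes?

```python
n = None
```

None has type NoneType

NoneType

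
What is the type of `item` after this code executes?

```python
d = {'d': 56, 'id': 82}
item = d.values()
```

.values() returns a dict_values view object

dict_values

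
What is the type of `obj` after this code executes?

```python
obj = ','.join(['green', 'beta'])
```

str.join() returns str

str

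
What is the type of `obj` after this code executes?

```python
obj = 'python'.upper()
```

str.upper() returns str

str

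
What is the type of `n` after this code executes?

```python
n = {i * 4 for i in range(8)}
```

A set comprehension {expr for x in iterable} produces a set

set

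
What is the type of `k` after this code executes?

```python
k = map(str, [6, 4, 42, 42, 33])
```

map() returns a map iterator object

map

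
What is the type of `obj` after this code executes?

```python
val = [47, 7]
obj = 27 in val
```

'in' operator returns bool

bool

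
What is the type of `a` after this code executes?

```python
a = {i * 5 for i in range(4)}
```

A set comprehension {expr for x in iterable} produces a set

set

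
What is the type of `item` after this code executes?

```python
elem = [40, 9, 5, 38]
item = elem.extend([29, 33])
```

list.extend() returns None

NoneType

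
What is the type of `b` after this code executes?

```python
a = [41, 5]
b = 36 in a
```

'in' operator returns bool

bool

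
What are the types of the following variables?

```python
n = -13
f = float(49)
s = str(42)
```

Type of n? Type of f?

n is int; f is float

int, float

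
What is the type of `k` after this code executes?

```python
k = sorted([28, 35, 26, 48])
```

sorted() always returns list

list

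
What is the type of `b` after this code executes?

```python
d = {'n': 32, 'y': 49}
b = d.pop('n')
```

dict.pop() returns the value (int)

int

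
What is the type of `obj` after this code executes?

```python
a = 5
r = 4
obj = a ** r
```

int ** positive int returns int (5 ** 4 = 625)

int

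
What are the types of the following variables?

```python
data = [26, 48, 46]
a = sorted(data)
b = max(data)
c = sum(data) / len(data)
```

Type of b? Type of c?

max of ints returns int; int / int returns float

int, float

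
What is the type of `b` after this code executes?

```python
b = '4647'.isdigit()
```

str.isdigit() returns bool

bool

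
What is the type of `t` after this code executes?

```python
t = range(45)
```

range() returns a range object

range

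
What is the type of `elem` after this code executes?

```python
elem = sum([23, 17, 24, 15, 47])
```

sum() of ints returns int

int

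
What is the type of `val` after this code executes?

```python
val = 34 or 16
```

'or' returns the first truthy value (34, which is int)

int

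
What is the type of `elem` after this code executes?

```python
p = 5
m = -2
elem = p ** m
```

int ** negative int returns float

float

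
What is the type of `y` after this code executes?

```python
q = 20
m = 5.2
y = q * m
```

int * float returns float (20 * 5.2 = 104.0)

float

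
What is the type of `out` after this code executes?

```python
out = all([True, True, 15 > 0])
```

all() returns bool

bool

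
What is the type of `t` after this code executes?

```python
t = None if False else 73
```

Ternary: condition is False, else branch (73) taken → int

int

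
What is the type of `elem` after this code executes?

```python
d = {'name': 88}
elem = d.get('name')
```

dict.get() returns the value (int) when key is found

int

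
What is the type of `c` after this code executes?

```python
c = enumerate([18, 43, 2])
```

enumerate() returns an enumerate iterator object

enumerate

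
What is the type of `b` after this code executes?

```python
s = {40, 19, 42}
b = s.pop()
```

Popping from a set of ints returns int

int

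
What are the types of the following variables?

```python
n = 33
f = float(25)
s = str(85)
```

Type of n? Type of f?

n is int; f is float

int, float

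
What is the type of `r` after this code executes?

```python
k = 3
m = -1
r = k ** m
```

int ** negative int returns float

float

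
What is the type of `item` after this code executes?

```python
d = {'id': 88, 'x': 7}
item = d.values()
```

.values() returns a dict_values view object

dict_values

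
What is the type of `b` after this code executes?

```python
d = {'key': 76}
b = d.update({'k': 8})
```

dict.update() returns None

NoneType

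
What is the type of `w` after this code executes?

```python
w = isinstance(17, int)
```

isinstance() returns bool

bool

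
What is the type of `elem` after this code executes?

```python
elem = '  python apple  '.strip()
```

str.strip() returns str

str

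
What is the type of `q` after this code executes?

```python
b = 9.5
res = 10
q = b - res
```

float - int returns float (9.5 - 10 = -0.5)

float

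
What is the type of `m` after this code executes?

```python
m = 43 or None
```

'or' returns first truthy value (43, int)

int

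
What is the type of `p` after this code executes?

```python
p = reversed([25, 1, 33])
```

reversed() on a list returns a list_reverseiterator

list_reverseiterator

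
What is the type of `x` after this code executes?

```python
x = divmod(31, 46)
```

divmod() returns a tuple (quotient, remainder)

tuple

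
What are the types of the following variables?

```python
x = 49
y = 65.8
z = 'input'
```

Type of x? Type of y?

x is int; y is float

int, float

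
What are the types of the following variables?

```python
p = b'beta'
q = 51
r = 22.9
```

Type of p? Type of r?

p is bytes; r is float

bytes, float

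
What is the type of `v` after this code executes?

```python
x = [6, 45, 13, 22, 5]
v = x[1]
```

Indexing a list of ints returns int (x[1] = 45)

int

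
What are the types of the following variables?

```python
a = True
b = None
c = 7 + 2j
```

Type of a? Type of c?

a is bool; c is complex

bool, complex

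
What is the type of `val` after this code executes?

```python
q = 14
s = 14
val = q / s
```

int / int always returns float in Python 3 (14 / 14 = 1)

float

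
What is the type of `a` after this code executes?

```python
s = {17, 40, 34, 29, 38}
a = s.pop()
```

Popping from a set of ints returns int

int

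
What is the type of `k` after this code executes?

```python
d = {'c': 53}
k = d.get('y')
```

dict.get() returns None when key 'y' is not found and no default given

NoneType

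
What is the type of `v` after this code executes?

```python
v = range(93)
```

range() returns a range object

range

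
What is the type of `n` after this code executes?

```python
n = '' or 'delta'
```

'or' returns first truthy value ('delta', which is str)

str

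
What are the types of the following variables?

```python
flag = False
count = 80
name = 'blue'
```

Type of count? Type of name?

count is int; name is str

int, str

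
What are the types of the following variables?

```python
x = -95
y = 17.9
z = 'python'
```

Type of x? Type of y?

x is int; y is float

int, float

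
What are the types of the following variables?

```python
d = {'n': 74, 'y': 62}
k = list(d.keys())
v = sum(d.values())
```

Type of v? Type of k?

sum of int values returns int; list(...) returns list

int, list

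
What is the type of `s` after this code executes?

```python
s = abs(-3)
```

abs() of int returns int

int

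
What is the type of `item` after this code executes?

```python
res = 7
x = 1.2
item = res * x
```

int * float returns float (7 * 1.2 = 8.4)

float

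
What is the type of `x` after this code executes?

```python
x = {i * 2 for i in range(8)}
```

A set comprehension {expr for x in iterable} produces a set

set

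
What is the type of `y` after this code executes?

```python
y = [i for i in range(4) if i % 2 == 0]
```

A list comprehension [...] produces a list

list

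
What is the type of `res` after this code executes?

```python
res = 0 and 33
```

'and' returns the first falsy value (0, which is int)

int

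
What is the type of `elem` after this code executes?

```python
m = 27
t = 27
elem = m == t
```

Equality comparison returns bool

bool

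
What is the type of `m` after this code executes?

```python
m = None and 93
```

'and' returns first falsy value (None)

NoneType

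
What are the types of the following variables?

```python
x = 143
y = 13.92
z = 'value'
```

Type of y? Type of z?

y is float; z is str

float, str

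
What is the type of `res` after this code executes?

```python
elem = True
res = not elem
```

'not' always returns bool

bool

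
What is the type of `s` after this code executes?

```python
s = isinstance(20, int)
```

isinstance() returns bool

bool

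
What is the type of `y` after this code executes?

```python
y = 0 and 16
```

'and' returns the first falsy value (0, which is int)

int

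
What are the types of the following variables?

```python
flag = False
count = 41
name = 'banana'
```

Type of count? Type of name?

count is int; name is str

int, str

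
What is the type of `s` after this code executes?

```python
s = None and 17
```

'and' returns first falsy value (None)

NoneType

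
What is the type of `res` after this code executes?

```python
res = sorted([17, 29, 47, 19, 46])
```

sorted() always returns list

list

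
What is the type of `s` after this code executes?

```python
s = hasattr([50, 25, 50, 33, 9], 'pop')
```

hasattr() returns bool

bool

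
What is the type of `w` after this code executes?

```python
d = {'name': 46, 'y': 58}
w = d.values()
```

.values() returns a dict_values view object

dict_values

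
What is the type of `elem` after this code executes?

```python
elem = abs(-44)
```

abs() of int returns int

int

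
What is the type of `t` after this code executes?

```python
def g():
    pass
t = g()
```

A function with no return statement returns None

NoneType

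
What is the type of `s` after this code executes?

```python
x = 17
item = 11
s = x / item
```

int / int always returns float in Python 3 (17 / 11 = 1.54545)

float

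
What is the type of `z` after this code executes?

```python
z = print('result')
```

print() returns None

NoneType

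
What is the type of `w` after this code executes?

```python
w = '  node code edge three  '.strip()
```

str.strip() returns str

str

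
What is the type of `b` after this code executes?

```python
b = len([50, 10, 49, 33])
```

len() always returns int

int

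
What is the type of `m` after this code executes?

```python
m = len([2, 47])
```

len() always returns int

int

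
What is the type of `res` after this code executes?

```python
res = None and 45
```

'and' returns first falsy value (None)

NoneType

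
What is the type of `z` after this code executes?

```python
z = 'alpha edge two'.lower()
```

str.lower() returns str

str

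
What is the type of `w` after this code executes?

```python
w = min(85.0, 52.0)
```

min() of floats returns float

float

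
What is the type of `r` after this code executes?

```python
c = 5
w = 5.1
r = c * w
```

int * float returns float (5 * 5.1 = 25.5)

float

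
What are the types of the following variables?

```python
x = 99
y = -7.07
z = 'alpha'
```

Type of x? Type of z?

x is int; z is str

int, str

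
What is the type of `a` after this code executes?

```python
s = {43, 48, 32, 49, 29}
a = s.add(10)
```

set.add() returns None (mutates in place)

NoneType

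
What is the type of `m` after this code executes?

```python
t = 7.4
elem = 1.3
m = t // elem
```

float // float returns float (floor division preserves float type)

float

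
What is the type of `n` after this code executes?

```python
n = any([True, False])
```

any() returns bool

bool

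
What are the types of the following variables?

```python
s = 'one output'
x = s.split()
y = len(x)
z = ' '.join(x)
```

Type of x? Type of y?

str.split() returns list; len() returns int

list, int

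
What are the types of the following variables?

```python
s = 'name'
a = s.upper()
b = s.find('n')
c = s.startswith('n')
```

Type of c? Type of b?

str.startswith() returns bool; str.find() returns int

bool, int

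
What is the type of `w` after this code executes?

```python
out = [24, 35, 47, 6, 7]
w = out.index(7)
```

list.index() returns int

int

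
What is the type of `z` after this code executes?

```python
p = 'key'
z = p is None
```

'is' comparison returns bool

bool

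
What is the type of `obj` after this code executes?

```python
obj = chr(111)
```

chr() returns str (single character)

str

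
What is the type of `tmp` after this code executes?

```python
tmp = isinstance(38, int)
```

isinstance() returns bool

bool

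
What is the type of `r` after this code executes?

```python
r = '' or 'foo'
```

'or' returns first truthy value ('foo', which is str)

str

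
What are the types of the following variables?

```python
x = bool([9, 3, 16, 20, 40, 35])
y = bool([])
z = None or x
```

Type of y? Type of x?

bool() returns bool; bool() returns bool

bool, bool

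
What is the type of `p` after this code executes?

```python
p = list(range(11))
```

list(range(...)) returns list

list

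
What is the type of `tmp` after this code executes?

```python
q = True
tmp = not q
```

'not' always returns bool

bool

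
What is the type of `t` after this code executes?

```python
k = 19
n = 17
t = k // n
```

int // int returns int (19 // 17 = 1)

int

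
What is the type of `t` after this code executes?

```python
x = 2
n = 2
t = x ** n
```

int ** positive int returns int (2 ** 2 = 4)

int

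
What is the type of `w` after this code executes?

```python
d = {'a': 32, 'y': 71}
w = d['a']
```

Accessing dict[str, int] with key 'a' returns int value 32

int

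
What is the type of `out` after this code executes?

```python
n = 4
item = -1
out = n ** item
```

int ** negative int returns float

float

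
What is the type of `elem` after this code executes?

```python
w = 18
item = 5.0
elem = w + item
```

int + float returns float (18 + 5.0 = 23.0)

float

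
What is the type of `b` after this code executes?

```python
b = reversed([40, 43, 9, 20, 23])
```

reversed() on a list returns a list_reverseiterator

list_reverseiterator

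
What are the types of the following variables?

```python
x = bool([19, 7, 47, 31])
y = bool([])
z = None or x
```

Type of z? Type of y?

None or <bool> returns the bool; bool() returns bool

bool, bool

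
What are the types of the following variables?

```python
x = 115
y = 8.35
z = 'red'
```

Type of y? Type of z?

y is float; z is str

float, str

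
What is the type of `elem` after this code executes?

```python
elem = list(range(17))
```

list(range(...)) returns list

list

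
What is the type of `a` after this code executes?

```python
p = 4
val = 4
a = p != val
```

Comparison operators return bool

bool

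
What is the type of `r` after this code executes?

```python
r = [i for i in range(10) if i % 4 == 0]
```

A list comprehension [...] produces a list

list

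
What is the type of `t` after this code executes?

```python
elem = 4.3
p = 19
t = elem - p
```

float - int returns float (4.3 - 19 = -14.7)

float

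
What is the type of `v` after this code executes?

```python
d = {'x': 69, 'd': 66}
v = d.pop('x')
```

dict.pop() returns the value (int)

int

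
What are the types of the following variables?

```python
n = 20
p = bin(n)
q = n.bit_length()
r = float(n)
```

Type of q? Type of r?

int.bit_length() returns int; float() returns float

int, float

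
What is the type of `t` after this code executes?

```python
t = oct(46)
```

oct() returns str representation

str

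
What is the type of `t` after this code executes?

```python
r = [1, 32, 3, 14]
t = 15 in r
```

'in' operator returns bool

bool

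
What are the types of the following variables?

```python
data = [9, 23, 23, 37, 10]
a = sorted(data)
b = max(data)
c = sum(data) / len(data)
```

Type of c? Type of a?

int / int returns float; sorted() returns list

float, list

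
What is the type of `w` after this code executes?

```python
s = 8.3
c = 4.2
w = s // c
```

float // float returns float (floor division preserves float type)

float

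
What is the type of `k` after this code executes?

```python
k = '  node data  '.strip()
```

str.strip() returns str

str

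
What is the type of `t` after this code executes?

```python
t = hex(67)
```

hex() returns str representation

str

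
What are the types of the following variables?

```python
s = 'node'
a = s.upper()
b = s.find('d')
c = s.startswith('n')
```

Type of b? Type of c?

str.find() returns int; str.startswith() returns bool

int, bool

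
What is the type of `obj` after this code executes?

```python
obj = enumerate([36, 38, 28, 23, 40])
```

enumerate() returns an enumerate iterator object

enumerate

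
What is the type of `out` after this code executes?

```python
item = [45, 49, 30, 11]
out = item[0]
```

Indexing a list of ints returns int (item[0] = 45)

int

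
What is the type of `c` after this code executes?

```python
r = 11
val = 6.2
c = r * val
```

int * float returns float (11 * 6.2 = 68.2)

float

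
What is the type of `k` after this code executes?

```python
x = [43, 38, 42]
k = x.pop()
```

list.pop() returns the popped element (int here)

int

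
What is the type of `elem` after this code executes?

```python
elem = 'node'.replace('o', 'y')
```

str.replace() returns str

str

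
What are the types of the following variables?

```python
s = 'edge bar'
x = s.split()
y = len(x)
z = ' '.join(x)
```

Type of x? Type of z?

str.split() returns list; str.join() returns str

list, str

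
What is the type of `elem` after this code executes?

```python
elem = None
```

None has type NoneType

NoneType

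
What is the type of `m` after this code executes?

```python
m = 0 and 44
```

'and' returns the first falsy value (0, which is int)

int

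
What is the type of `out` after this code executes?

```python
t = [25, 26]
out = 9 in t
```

'in' operator returns bool

bool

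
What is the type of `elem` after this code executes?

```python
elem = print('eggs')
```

print() returns None

NoneType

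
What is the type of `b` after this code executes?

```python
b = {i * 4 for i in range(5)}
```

A set comprehension {expr for x in iterable} produces a set

set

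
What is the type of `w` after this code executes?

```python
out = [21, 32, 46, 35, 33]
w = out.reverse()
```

list.reverse() returns None

NoneType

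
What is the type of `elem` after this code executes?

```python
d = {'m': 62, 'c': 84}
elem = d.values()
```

.values() returns a dict_values view object

dict_values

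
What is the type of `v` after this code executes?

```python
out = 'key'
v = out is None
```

'is' comparison returns bool

bool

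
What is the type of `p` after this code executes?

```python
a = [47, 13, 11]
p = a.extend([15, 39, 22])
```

list.extend() returns None

NoneType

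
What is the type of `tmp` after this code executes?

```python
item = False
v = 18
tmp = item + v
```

bool + int returns int (False is 0, so 0 + 18 = 18)

int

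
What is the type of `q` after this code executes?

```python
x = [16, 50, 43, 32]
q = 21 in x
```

'in' operator returns bool

bool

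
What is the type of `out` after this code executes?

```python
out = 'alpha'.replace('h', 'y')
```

str.replace() returns str

str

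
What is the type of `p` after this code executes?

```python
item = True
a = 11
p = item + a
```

bool + int returns int (True is 1, so 1 + 11 = 12)

int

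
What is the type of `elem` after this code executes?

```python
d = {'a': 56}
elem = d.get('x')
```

dict.get() returns None when key 'x' is not found and no default given

NoneType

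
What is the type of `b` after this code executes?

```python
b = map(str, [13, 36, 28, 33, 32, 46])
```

map() returns a map iterator object

map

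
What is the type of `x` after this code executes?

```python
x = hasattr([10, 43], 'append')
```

hasattr() returns bool

bool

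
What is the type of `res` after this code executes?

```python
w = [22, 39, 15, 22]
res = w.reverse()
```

list.reverse() returns None

NoneType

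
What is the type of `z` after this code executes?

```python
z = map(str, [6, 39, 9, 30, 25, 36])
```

map() returns a map iterator object

map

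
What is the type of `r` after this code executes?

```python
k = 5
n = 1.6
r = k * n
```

int * float returns float (5 * 1.6 = 8.0)

float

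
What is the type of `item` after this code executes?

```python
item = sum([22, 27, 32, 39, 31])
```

sum() of ints returns int

int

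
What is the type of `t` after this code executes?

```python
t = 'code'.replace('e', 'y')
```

str.replace() returns str

str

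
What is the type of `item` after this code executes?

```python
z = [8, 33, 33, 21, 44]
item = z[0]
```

Indexing a list of ints returns int (z[0] = 8)

int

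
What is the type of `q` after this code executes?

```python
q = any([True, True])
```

any() returns bool

bool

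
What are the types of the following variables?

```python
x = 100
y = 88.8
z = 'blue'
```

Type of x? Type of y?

x is int; y is float

int, float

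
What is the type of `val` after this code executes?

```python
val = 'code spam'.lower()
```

str.lower() returns str

str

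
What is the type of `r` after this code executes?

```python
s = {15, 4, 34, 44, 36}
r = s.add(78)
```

set.add() returns None (mutates in place)

NoneType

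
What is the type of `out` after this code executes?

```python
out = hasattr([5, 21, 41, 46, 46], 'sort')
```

hasattr() returns bool

bool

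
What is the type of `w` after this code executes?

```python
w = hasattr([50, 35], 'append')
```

hasattr() returns bool

bool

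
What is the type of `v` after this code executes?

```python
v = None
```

None has type NoneType

NoneType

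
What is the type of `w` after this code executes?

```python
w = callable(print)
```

callable() returns bool

bool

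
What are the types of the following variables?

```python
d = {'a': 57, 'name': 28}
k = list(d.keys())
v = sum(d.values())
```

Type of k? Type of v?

list(...) returns list; sum of int values returns int

list, int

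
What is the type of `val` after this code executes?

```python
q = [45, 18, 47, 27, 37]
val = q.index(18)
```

list.index() returns int

int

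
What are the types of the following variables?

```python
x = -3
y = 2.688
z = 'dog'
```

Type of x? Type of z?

x is int; z is str

int, str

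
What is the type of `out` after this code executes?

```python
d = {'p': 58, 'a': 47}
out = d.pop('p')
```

dict.pop() returns the value (int)

int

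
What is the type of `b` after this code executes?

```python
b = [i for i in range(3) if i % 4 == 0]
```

A list comprehension [...] produces a list

list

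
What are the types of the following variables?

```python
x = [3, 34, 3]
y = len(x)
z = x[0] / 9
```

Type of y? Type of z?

len() returns int; int / int returns float

int, float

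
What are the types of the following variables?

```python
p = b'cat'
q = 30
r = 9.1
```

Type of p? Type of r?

p is bytes; r is float

bytes, float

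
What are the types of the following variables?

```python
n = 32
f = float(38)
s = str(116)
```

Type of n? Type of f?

n is int; f is float

int, float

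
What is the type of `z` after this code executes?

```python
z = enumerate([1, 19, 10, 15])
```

enumerate() returns an enumerate iterator object

enumerate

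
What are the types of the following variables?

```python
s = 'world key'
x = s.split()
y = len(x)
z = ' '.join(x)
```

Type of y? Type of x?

len() returns int; str.split() returns list

int, list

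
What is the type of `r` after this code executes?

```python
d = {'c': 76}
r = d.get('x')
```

dict.get() returns None when key 'x' is not found and no default given

NoneType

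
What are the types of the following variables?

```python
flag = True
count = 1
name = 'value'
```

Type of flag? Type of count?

flag is bool; count is int

bool, int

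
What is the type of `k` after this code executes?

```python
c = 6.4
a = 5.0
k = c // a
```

float // float returns float (floor division preserves float type)

float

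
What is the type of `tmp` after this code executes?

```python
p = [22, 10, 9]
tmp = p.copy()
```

list.copy() returns list

list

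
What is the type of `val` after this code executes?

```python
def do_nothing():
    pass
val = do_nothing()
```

A function with no return statement returns None

NoneType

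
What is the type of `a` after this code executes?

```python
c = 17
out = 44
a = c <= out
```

Comparison operators return bool

bool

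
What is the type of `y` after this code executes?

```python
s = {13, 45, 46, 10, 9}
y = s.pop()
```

Popping from a set of ints returns int

int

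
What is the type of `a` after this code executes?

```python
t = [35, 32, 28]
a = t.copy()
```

list.copy() returns list

list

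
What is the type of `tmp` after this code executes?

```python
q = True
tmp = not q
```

'not' always returns bool

bool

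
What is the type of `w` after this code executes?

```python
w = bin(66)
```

bin() returns str representation

str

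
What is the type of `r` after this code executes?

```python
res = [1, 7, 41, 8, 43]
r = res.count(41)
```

list.count() returns int

int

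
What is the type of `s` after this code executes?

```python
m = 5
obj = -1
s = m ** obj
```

int ** negative int returns float

float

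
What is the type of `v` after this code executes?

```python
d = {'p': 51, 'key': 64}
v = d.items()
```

dict.items() returns a dict_items view

dict_items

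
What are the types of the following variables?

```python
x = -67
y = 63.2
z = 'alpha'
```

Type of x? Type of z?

x is int; z is str

int, str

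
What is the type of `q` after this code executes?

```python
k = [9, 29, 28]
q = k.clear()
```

list.clear() returns None

NoneType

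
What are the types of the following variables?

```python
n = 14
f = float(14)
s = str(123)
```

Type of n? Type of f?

n is int; f is float

int, float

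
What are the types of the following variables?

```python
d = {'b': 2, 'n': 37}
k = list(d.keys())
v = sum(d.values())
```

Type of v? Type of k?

sum of int values returns int; list(...) returns list

int, list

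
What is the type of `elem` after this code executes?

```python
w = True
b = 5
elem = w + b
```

bool + int returns int (True is 1, so 1 + 5 = 6)

int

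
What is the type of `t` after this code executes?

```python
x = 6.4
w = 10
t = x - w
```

float - int returns float (6.4 - 10 = -3.6)

float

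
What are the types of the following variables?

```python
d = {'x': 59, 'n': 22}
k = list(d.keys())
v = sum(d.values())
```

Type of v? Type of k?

sum of int values returns int; list(...) returns list

int, list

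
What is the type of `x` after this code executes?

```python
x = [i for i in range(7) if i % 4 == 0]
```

A list comprehension [...] produces a list

list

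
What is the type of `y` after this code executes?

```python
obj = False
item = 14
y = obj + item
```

bool + int returns int (False is 0, so 0 + 14 = 14)

int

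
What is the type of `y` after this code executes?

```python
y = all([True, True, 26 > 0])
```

all() returns bool

bool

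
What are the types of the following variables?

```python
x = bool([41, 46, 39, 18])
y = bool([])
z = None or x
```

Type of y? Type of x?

bool() returns bool; bool() returns bool

bool, bool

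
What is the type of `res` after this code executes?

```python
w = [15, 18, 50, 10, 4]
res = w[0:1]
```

Slicing a list always returns a list

list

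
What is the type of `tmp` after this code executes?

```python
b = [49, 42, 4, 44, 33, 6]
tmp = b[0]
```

Indexing a list of ints returns int (b[0] = 49)

int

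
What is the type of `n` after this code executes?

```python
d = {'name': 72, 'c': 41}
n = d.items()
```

dict.items() returns a dict_items view

dict_items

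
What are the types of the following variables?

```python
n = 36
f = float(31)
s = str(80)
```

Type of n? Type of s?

n is int; s is str

int, str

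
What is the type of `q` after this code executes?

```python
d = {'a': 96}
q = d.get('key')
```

dict.get() returns None when key 'key' is not found and no default given

NoneType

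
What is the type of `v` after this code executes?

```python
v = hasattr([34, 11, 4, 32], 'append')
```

hasattr() returns bool

bool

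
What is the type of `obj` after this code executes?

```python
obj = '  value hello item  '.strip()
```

str.strip() returns str

str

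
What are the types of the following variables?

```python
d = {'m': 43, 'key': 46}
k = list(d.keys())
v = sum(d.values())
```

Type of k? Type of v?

list(...) returns list; sum of int values returns int

list, int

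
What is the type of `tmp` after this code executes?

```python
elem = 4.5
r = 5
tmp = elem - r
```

float - int returns float (4.5 - 5 = -0.5)

float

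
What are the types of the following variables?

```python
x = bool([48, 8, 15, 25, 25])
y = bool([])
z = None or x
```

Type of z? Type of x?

None or <bool> returns the bool; bool() returns bool

bool, bool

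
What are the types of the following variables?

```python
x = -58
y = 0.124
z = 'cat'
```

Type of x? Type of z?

x is int; z is str

int, str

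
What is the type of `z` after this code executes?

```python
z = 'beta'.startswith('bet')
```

str.startswith() returns bool

bool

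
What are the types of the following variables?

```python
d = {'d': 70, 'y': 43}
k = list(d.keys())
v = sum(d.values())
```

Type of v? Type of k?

sum of int values returns int; list(...) returns list

int, list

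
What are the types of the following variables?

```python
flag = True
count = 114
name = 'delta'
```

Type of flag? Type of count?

flag is bool; count is int

bool, int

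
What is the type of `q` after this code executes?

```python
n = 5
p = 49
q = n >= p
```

Comparison operators return bool

bool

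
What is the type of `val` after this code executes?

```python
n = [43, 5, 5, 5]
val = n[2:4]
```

Slicing a list always returns a list

list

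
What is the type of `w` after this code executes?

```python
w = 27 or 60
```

'or' returns the first truthy value (27, which is int)

int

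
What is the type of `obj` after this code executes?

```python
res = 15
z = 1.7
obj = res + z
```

int + float returns float (15 + 1.7 = 16.7)

float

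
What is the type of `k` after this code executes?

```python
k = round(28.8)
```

round() with no ndigits arg returns int

int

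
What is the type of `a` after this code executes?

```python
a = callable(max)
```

callable() returns bool

bool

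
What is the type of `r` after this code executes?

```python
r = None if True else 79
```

Ternary: condition is True, if branch (None) taken → NoneType

NoneType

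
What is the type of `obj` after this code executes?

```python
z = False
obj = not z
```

'not' always returns bool

bool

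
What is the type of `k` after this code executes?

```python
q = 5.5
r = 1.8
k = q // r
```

float // float returns float (floor division preserves float type)

float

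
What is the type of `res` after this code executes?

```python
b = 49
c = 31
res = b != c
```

Comparison operators return bool

bool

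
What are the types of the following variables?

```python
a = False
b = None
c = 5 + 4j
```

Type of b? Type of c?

b is NoneType; c is complex

NoneType, complex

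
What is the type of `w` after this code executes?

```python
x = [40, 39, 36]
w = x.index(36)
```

list.index() returns int

int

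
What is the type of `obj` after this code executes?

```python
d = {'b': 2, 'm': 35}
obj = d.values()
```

.values() returns a dict_values view object

dict_values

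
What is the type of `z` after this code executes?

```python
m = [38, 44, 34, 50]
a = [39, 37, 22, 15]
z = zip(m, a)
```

zip() returns a zip iterator object

zip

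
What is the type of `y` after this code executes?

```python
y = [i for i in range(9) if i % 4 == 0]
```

A list comprehension [...] produces a list

list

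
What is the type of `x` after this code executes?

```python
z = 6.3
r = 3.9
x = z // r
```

float // float returns float (floor division preserves float type)

float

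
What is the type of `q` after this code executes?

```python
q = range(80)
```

range() returns a range object

range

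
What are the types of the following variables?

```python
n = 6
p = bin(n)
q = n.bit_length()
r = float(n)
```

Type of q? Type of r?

int.bit_length() returns int; float() returns float

int, float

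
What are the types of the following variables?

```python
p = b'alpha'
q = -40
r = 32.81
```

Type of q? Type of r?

q is int; r is float

int, float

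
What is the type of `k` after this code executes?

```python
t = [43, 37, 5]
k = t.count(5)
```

list.count() returns int

int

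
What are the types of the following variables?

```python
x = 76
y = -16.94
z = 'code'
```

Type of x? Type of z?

x is int; z is str

int, str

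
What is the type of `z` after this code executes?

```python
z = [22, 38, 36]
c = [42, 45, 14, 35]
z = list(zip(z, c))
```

list(zip(...)) returns a list of tuples

list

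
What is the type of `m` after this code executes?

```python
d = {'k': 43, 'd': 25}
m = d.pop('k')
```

dict.pop() returns the value (int)

int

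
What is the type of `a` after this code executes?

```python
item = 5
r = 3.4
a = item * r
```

int * float returns float (5 * 3.4 = 17.0)

float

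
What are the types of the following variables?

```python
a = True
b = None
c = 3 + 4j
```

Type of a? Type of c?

a is bool; c is complex

bool, complex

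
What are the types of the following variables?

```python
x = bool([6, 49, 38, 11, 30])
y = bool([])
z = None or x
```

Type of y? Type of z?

bool() returns bool; None or <bool> returns the bool

bool, bool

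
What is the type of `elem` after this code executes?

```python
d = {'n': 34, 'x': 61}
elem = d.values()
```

.values() returns a dict_values view object

dict_values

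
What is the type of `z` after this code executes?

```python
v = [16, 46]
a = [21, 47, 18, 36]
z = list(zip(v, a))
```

list(zip(...)) returns a list of tuples

list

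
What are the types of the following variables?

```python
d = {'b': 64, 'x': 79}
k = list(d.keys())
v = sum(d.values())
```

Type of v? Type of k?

sum of int values returns int; list(...) returns list

int, list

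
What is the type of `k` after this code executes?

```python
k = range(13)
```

range() returns a range object

range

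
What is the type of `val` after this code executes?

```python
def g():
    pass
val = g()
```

A function with no return statement returns None

NoneType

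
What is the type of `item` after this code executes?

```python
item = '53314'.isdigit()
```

str.isdigit() returns bool

bool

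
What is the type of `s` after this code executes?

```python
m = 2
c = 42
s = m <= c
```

Comparison operators return bool

bool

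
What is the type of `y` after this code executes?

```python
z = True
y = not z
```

'not' always returns bool

bool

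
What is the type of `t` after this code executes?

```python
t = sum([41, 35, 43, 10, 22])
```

sum() of ints returns int

int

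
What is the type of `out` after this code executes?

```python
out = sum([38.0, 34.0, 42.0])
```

sum() of floats returns float

float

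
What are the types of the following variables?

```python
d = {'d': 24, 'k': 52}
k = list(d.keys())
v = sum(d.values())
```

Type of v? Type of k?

sum of int values returns int; list(...) returns list

int, list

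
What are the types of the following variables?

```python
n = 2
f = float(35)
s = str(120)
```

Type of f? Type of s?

f is float; s is str

float, str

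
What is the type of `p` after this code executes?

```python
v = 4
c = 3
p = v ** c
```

int ** positive int returns int (4 ** 3 = 64)

int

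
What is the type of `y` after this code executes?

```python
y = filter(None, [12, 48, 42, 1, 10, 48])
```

filter() returns a filter iterator object

filter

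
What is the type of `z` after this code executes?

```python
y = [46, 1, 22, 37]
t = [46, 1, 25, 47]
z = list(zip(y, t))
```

list(zip(...)) returns a list of tuples

list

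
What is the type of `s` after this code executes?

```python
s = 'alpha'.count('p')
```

str.count() returns int

int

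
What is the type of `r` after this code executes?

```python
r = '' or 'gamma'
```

'or' returns first truthy value ('gamma', which is str)

str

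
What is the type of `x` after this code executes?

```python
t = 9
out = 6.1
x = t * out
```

int * float returns float (9 * 6.1 = 54.9)

float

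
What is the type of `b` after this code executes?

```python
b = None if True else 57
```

Ternary: condition is True, if branch (None) taken → NoneType

NoneType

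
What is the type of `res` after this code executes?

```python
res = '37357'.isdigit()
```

str.isdigit() returns bool

bool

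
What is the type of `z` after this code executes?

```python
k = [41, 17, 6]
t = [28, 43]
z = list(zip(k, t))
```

list(zip(...)) returns a list of tuples

list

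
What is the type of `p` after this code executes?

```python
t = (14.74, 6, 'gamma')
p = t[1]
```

Index 1 of tuple is 6 which is int

int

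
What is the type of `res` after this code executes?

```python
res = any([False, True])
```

any() returns bool

bool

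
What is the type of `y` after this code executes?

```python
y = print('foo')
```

print() returns None

NoneType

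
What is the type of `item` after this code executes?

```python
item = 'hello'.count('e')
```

str.count() returns int

int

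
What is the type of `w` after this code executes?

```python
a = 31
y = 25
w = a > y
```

Comparison operators return bool

bool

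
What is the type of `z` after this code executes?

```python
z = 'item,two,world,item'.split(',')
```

str.split() returns list

list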